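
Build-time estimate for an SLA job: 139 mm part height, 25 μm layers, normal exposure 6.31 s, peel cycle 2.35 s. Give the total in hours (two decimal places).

Layers = ⌈139/0.025⌉ = 5560.
Each layer takes = 6.31 + 2.35 = 8.66 s.
Build time: 5560 × 8.66 s = 48149.6 s, i.e. 13.37 hours.

13.37 hours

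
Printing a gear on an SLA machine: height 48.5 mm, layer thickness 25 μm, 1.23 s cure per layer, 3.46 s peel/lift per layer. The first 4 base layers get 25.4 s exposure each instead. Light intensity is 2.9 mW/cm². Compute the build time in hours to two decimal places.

Number of layers: 48.5 / 0.025 → 1940 (rounded up).
Base layers = 4 × (25.4 + 3.46), so 115.44 s.
Normal layers: 1936 × (1.23 + 3.46) → 9079.84 s.
Total = 115.44 + 9079.84 = 9195.28 s = 2.55 hours.

2.55 hours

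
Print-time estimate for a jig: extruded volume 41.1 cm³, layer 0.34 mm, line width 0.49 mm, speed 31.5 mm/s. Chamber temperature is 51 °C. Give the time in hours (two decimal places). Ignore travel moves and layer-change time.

2.18 hours

Bead cross-section = 0.34 × 0.49, so 0.1666 mm².
Total extruded path = 41100/0.1666 = 246698.7 mm.
Extrusion time = 246698.7 / 31.5 = 7831.7 s.
Converting: 7831.7 s = 2.18 hours.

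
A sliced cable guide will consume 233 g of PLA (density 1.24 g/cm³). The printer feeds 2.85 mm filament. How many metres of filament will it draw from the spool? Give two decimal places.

29.45 m

Extruded volume: 233/1.24 = 187.9032 cm³ (187903.2 mm³).
A = π r² = π × 1.425² = 6.3794 mm².
L = V/A = 187903.2/6.3794 = 29454.68 mm → 29.45 m.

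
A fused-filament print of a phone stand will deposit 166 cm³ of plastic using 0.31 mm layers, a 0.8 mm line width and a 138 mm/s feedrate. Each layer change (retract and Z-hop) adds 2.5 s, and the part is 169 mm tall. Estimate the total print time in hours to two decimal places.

1.73 hours

Bead cross-section = 0.31 × 0.8, so 0.248 mm².
Toolpath length = 166 cm³ / 0.248 mm² = 166000 / 0.248 = 669354.8 mm.
Time extruding = 669354.8 / 138, so 4850.4 s.
Layers = ⌈169/0.31⌉ = 546.
Non-print overhead = 546 × 2.5 = 1365 s.
Altogether 4850.4 + 1365 = 6215.4 s, i.e. 1.73 hours.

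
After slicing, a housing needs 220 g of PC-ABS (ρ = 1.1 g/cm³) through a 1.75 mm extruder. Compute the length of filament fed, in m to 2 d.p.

83.15 m

Extruded volume: 220/1.1 = 200 cm³ (200000 mm³).
Cross-section of 1.75 mm filament: π·(1.75/2)² = 2.4053 mm².
L = V/A = 200000/2.4053 = 83149.71 mm → 83.15 m.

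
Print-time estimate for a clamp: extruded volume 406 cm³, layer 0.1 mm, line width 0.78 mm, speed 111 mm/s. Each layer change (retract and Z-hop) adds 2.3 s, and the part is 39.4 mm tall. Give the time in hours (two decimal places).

Line area: 0.1 × 0.78 → 0.078 mm².
Total extruded path = 406000/0.078 = 5205128.2 mm.
Extrusion time = 5205128.2 / 111 = 46893 s.
Layer count = ceil(39.4 / 0.1) = 394.
Non-print overhead: 394 × 2.3 → 906.2 s.
Total = 46893 + 906.2 = 47799.2 s = 13.28 hours.

13.28 hours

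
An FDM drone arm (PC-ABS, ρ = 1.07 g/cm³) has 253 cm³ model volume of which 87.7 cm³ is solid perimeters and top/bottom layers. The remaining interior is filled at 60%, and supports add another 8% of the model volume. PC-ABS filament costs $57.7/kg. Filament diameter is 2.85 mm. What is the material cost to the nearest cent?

Volume inside the shell = 253 − 87.7 = 165.3 cm³.
Infill deposited = 0.60 × 165.3, so 99.18 cm³.
Support = 0.08 × 253, so 20.24 cm³.
Total printed volume = 87.7 + 99.18 + 20.24 = 207.12 cm³.
Mass = 207.12 × 1.07 = 221.6184 g.
Cost = 221.6184 g / 1000 × $57.7/kg = $12.79.

$12.79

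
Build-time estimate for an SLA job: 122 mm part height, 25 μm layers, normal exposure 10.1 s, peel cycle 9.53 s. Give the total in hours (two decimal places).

26.61 hours

Number of layers: 122 / 0.025 → 4880 (rounded up).
Per-layer time = 10.1 + 9.53, so 19.63 s.
Build time: 4880 × 19.63 s = 95794.4 s, i.e. 26.61 hours.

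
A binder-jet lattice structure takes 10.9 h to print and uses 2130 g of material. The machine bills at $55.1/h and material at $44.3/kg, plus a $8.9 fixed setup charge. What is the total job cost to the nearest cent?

Machine cost = 55.1 × 10.9, so $600.59.
Material charge: 44.3 × 2130/1000 → $94.359.
Total = 600.59 + 94.359 + 8.9 = 703.849 ≈ $703.85.

$703.85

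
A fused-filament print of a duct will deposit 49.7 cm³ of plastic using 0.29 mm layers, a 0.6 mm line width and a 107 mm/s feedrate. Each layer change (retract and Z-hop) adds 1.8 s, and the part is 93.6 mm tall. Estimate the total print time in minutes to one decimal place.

54.2 minutes

Extrusion cross-section = 0.29 × 0.6 = 0.174 mm².
Path length: 49700 mm³ / 0.174 mm² → 285632.2 mm.
Print-move time = 285632.2 / 107, so 2669.5 s.
Layers = ⌈93.6/0.29⌉ = 323.
Non-print overhead: 323 × 1.8 → 581.4 s.
Total = 2669.5 + 581.4 = 3250.9 s = 54.2 minutes.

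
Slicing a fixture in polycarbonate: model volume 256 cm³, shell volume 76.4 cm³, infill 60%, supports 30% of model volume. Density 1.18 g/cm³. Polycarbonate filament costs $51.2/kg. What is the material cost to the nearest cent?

Interior volume = 256 − 76.4 = 179.6 cm³.
Infill deposited = 0.60 × 179.6, so 107.76 cm³.
Support = 0.30 × 256 = 76.8 cm³.
Deposited volume = 76.4 + 107.76 + 76.8 = 260.96 cm³.
Mass: 260.96 × 1.18 → 307.9328 g.
Cost = 307.9328 g / 1000 × $51.2/kg = $15.77.

$15.77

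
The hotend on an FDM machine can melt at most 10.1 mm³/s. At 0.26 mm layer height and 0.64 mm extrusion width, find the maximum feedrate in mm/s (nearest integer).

61 mm/s

A: 0.26 × 0.64 → 0.1664 mm².
v_max = Q/A = 10.1/0.1664 = 60.70 mm/s → 61 mm/s.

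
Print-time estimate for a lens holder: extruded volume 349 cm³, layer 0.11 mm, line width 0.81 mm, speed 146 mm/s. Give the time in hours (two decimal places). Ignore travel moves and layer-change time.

7.45 hours

Line area: 0.11 × 0.81 → 0.0891 mm².
Path length: 349000 mm³ / 0.0891 mm² → 3916947.3 mm.
Extrusion time: 3916947.3 / 146 → 26828.4 s.
In the requested units: 26828.4 s = 7.45 hours.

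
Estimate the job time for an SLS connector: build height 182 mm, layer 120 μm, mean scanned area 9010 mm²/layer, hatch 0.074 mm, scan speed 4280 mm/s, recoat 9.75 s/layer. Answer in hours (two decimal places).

16.10 hours

Number of layers: 182 / 0.12 → 1517 (rounded up).
Hatch length per layer = 9010 / 0.074 = 121756.8 mm.
Scan time per layer = 121756.8 / 4280 = 28.4479 s.
Per-layer time: 28.4479 + 9.75 → 38.1979 s.
1517 layers × 38.1979 s/layer = 57946.2143 s, i.e. 16.10 hours.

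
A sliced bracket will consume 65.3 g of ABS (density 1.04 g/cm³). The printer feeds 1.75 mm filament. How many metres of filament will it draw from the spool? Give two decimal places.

26.10 m

Volume = 65.3 g / 1.04 g·cm⁻³ = 62.7885 cm³ = 62788.5 mm³.
A = π r² = π × 0.875² = 2.4053 mm².
Length = 62788.5 / 2.4053 = 26104.23 mm = 26.10 m.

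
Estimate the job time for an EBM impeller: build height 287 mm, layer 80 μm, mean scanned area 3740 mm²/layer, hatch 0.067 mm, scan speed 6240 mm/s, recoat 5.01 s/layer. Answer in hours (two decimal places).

13.91 hours

Number of layers: 287 / 0.08 → 3588 (rounded up).
Hatch length per layer: 3740 / 0.067 → 55820.9 mm.
Beam time per layer = 55820.9 / 6240, so 8.9457 s.
Time per layer: 8.9457 + 5.01 → 13.9557 s.
Build time = 3588 × 13.9557 = 50073.0516 s = 13.91 hours.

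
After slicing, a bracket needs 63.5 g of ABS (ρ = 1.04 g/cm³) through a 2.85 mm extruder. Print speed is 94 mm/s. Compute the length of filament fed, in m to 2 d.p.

Volume = 63.5 g / 1.04 g·cm⁻³ = 61.0577 cm³ = 61057.7 mm³.
Cross-section of 2.85 mm filament: π·(2.85/2)² = 6.3794 mm².
L = V/A = 61057.7/6.3794 = 9571.07 mm → 9.57 m.

9.57 m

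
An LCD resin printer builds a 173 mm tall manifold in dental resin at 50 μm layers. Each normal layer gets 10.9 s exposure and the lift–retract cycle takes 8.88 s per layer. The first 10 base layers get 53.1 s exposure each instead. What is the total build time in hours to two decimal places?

Layers = ⌈173/0.05⌉ = 3460.
Burn-in layers: 10 × (53.1 + 8.88) → 619.8 s.
Regular layers = 3450 × (10.9 + 8.88) = 68241 s.
Sum: 619.8 + 68241 = 68860.8 s → 19.13 hours.

19.13 hours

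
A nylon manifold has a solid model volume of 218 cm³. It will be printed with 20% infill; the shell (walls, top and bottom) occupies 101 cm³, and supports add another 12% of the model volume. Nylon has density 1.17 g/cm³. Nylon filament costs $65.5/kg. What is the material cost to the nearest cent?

Interior volume: 218 − 101 → 117 cm³.
Deposited infill = 0.20 × 117, so 23.4 cm³.
Support = 0.12 × 218 = 26.16 cm³.
Deposited volume: 101 + 23.4 + 26.16 → 150.56 cm³.
Mass: 150.56 × 1.17 → 176.1552 g.
Cost = 176.1552 g / 1000 × $65.5/kg = $11.54.

$11.54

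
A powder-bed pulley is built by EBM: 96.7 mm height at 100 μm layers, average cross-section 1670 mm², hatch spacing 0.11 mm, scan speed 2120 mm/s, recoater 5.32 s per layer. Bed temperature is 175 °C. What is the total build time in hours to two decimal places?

3.35 hours

Layer count = ceil(96.7 / 0.1) = 967.
Hatch length per layer = 1670 / 0.11, so 15181.8 mm.
Beam time per layer = 15181.8 / 2120 = 7.1612 s.
Time per layer: 7.1612 + 5.32 → 12.4812 s.
Build time = 967 × 12.4812 = 12069.3204 s = 3.35 hours.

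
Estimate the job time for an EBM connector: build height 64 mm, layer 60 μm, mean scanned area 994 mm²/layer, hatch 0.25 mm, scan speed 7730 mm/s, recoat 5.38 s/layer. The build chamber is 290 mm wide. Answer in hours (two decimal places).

Layers = ⌈64/0.06⌉ = 1067.
Scan path per layer: 994 / 0.25 → 3976 mm.
Scan time per layer: 3976 / 7730 → 0.5144 s.
Time per layer = 0.5144 + 5.38 = 5.8944 s.
Build time = 1067 × 5.8944 = 6289.3248 s = 1.75 hours.

1.75 hours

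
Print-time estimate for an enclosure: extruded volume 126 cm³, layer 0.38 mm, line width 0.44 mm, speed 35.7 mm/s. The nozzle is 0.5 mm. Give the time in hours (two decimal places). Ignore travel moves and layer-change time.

Line area = 0.38 × 0.44 = 0.1672 mm².
Toolpath length = 126 cm³ / 0.1672 mm² = 126000 / 0.1672 = 753588.5 mm.
Time extruding = 753588.5 / 35.7 = 21108.9 s.
In the requested units: 21108.9 s = 5.86 hours.

5.86 hours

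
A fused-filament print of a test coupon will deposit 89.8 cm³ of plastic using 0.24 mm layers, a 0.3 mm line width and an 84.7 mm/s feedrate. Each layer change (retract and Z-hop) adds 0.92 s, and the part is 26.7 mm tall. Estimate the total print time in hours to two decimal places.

Extrusion cross-section = 0.24 × 0.3 = 0.072 mm².
Total extruded path = 89800/0.072 = 1247222.2 mm.
Print-move time = 1247222.2 / 84.7, so 14725.2 s.
Layers = ⌈26.7/0.24⌉ = 112.
Z-hop total = 112 × 0.92, so 103.04 s.
Total = 14725.2 + 103.04 = 14828.24 s = 4.12 hours.

4.12 hours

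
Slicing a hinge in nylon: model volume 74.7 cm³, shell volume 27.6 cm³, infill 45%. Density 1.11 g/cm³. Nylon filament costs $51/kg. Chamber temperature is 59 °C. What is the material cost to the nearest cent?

$2.76

Interior volume = 74.7 − 27.6 = 47.1 cm³.
Infill deposited = 0.45 × 47.1 = 21.195 cm³.
Deposited volume: 27.6 + 21.195 → 48.795 cm³.
Mass: 48.795 × 1.11 → 54.16245 g.
Cost = 54.16245 g / 1000 × $51/kg = $2.76.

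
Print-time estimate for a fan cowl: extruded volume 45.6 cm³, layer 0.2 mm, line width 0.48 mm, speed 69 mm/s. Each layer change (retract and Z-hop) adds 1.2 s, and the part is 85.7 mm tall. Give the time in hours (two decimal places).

Extrusion cross-section: 0.2 × 0.48 → 0.096 mm².
Path length: 45600 mm³ / 0.096 mm² → 475000 mm.
Print-move time = 475000 / 69, so 6884.1 s.
Layer count = ceil(85.7 / 0.2) = 429.
Layer-change overhead: 429 × 1.2 → 514.8 s.
Altogether 6884.1 + 514.8 = 7398.9 s, i.e. 2.06 hours.

2.06 hours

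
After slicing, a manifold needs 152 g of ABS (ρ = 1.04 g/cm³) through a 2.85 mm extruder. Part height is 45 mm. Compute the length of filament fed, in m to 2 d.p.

22.91 m

Extruded volume: 152/1.04 = 146.1538 cm³ (146153.8 mm³).
Filament cross-section = π × (2.85/2)² = 6.3794 mm².
Length = 146153.8 / 6.3794 = 22910.27 mm = 22.91 m.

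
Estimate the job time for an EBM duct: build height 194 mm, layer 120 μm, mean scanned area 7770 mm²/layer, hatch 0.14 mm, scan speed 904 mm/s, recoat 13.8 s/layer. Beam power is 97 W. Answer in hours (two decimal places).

33.77 hours

Layers = ⌈194/0.12⌉ = 1617.
Scan path per layer: 7770 / 0.14 → 55500 mm.
Scan time per layer = 55500 / 904 = 61.3938 s.
Layer cycle = 61.3938 + 13.8, so 75.1938 s.
1617 layers × 75.1938 s/layer = 121588.3746 s, i.e. 33.77 hours.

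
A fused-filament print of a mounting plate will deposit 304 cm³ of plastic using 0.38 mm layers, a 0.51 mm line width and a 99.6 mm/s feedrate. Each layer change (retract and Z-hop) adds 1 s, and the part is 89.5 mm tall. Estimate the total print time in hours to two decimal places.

4.44 hours

Line area = 0.38 × 0.51, so 0.1938 mm².
Total extruded path = 304000/0.1938 = 1568627.5 mm.
Time extruding = 1568627.5 / 99.6 = 15749.3 s.
Number of layers: 89.5 / 0.38 → 236 (rounded up).
Non-print overhead: 236 × 1 → 236 s.
Total = 15749.3 + 236 = 15985.3 s = 4.44 hours.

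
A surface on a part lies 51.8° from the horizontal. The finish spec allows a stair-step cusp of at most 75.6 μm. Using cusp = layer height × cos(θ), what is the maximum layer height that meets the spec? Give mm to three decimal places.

Layer height = cusp / cos(51.8°) = 0.0756 / 0.6184 = 0.122 mm.

0.122 mm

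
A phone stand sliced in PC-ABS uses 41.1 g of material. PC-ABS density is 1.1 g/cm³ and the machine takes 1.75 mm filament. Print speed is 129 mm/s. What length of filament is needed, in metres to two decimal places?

Volume = 41.1 g / 1.1 g·cm⁻³ = 37.3636 cm³ = 37363.6 mm³.
Filament cross-section = π × (1.75/2)² = 2.4053 mm².
Length = 37363.6 / 2.4053 = 15533.86 mm = 15.53 m.

15.53 m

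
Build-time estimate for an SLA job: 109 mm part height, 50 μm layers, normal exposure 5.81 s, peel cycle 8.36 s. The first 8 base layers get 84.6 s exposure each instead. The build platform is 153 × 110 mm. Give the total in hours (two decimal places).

Layer count = ceil(109 / 0.05) = 2180.
Burn-in layers = 8 × (84.6 + 8.36), so 743.68 s.
Regular layers = 2172 × (5.81 + 8.36) = 30777.24 s.
Sum: 743.68 + 30777.24 = 31520.92 s → 8.76 hours.

8.76 hours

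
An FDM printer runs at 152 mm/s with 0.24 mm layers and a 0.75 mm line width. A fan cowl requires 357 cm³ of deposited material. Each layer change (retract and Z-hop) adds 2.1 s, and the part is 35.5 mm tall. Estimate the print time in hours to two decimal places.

Bead cross-section = 0.24 × 0.75 = 0.18 mm².
Total extruded path = 357000/0.18 = 1983333.3 mm.
Time extruding = 1983333.3 / 152 = 13048.2 s.
Layers = ⌈35.5/0.24⌉ = 148.
Z-hop total = 148 × 2.1 = 310.8 s.
Total = 13048.2 + 310.8 = 13359 s = 3.71 hours.

3.71 hours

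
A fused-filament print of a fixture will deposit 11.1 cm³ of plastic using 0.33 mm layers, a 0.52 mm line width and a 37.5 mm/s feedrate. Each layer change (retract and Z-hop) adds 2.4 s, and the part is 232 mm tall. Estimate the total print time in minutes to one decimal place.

56.9 minutes

Extrusion cross-section: 0.33 × 0.52 → 0.1716 mm².
Total extruded path = 11100/0.1716 = 64685.3 mm.
Time extruding = 64685.3 / 37.5, so 1724.9 s.
Number of layers: 232 / 0.33 → 704 (rounded up).
Z-hop total = 704 × 2.4 = 1689.6 s.
Altogether 1724.9 + 1689.6 = 3414.5 s, i.e. 56.9 minutes.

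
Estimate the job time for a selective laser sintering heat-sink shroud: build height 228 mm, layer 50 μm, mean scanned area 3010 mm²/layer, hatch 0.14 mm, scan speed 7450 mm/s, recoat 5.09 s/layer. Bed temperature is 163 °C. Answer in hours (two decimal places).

10.10 hours

Layers = ⌈228/0.05⌉ = 4560.
Per-layer scan distance: 3010 / 0.14 → 21500 mm.
Per-layer scan time = 21500 / 7450, so 2.8859 s.
Layer cycle: 2.8859 + 5.09 → 7.9759 s.
Total: 4560 × 7.9759 s = 36370.104 s → 10.10 hours.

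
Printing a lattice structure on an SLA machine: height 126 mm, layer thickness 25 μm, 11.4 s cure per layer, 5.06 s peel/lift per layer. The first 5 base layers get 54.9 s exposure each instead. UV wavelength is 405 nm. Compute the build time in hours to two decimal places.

23.10 hours

Layers = ⌈126/0.025⌉ = 5040.
Burn-in layers = 5 × (54.9 + 5.06), so 299.8 s.
Remaining layers: 5035 × (11.4 + 5.06) → 82876.1 s.
Total = 299.8 + 82876.1 = 83175.9 s = 23.10 hours.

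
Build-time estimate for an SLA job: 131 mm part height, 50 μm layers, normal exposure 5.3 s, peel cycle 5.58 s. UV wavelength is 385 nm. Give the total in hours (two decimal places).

Number of layers: 131 / 0.05 → 2620 (rounded up).
Cycle time = 5.3 + 5.58, so 10.88 s.
Total = 2620 × 10.88 = 28505.6 s = 7.92 hours.

7.92 hours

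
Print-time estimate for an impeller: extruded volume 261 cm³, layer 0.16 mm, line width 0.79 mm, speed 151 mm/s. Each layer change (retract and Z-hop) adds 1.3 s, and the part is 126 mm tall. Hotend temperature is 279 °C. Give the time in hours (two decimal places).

Extrusion cross-section = 0.16 × 0.79 = 0.1264 mm².
Total extruded path = 261000/0.1264 = 2064873.4 mm.
Time extruding: 2064873.4 / 151 → 13674.7 s.
Layer count = ceil(126 / 0.16) = 788.
Z-hop total: 788 × 1.3 → 1024.4 s.
Altogether 13674.7 + 1024.4 = 14699.1 s, i.e. 4.08 hours.

4.08 hours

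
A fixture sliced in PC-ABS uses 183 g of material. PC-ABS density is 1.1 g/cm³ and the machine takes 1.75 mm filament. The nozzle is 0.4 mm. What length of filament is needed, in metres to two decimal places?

Volume = 183 g / 1.1 g·cm⁻³ = 166.3636 cm³ = 166363.6 mm³.
A = π r² = π × 0.875² = 2.4053 mm².
Length = 166363.6 / 2.4053 = 69165.43 mm = 69.17 m.

69.17 m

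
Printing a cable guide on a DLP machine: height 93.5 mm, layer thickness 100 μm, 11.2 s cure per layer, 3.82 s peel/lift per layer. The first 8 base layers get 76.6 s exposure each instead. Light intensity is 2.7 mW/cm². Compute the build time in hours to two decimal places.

4.05 hours

Layer count = ceil(93.5 / 0.1) = 935.
Bottom layers = 8 × (76.6 + 3.82) = 643.36 s.
Normal layers = 927 × (11.2 + 3.82), so 13923.54 s.
Total = 643.36 + 13923.54 = 14566.9 s = 4.05 hours.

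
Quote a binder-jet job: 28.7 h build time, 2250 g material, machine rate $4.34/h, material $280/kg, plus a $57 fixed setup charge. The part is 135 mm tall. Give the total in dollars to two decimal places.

$811.56

Time charge = 4.34 × 28.7 = $124.558.
Material cost = 280 × 2250/1000 = $630.00.
Adding setup: 124.558 + 630.00 + 57 → 811.558 ≈ $811.56.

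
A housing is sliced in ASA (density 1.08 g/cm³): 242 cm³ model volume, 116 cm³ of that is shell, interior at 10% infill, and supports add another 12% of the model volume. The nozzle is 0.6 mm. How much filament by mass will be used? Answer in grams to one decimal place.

170.3 g

Interior volume = 242 − 116 = 126 cm³.
Infill deposited = 0.10 × 126, so 12.6 cm³.
Support: 0.12 × 242 → 29.04 cm³.
Total extruded: 116 + 12.6 + 29.04 → 157.64 cm³.
Mass = 157.64 × 1.08 = 170.2512 g.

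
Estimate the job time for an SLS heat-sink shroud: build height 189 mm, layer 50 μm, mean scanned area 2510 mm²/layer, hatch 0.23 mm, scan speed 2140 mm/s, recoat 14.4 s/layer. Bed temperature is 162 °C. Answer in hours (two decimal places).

Layer count = ceil(189 / 0.05) = 3780.
Per-layer scan distance = 2510 / 0.23, so 10913 mm.
Per-layer scan time: 10913 / 2140 → 5.0995 s.
Layer cycle = 5.0995 + 14.4 = 19.4995 s.
3780 layers × 19.4995 s/layer = 73708.11 s, i.e. 20.47 hours.

20.47 hours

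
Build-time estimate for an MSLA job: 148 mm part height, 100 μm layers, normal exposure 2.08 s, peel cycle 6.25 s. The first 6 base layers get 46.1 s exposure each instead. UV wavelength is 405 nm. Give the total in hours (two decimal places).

3.50 hours

Number of layers: 148 / 0.1 → 1480 (rounded up).
Bottom layers: 6 × (46.1 + 6.25) → 314.1 s.
Remaining layers = 1474 × (2.08 + 6.25), so 12278.42 s.
Total = 314.1 + 12278.42 = 12592.52 s = 3.50 hours.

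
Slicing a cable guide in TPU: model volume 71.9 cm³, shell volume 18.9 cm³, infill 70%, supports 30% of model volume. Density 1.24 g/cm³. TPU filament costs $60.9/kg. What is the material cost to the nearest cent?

Volume inside the shell = 71.9 − 18.9, so 53 cm³.
Deposited infill = 0.70 × 53 = 37.1 cm³.
Support = 0.30 × 71.9 = 21.57 cm³.
Total printed volume: 18.9 + 37.1 + 21.57 → 77.57 cm³.
Mass: 77.57 × 1.24 → 96.1868 g.
At $60.9/kg: 96.1868/1000 × 60.9 = $5.86.

$5.86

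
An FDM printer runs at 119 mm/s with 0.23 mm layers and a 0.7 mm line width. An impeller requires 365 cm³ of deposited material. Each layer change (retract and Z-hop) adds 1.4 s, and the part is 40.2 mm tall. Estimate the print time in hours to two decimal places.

5.36 hours

Line area = 0.23 × 0.7, so 0.161 mm².
Path length: 365000 mm³ / 0.161 mm² → 2267080.7 mm.
Time extruding = 2267080.7 / 119 = 19051.1 s.
Number of layers: 40.2 / 0.23 → 175 (rounded up).
Layer-change overhead = 175 × 1.4, so 245 s.
Altogether 19051.1 + 245 = 19296.1 s, i.e. 5.36 hours.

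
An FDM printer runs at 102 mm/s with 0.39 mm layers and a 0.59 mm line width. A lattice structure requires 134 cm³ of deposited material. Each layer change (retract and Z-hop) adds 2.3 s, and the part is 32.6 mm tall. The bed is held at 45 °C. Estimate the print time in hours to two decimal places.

Line area = 0.39 × 0.59, so 0.2301 mm².
Toolpath length = 134 cm³ / 0.2301 mm² = 134000 / 0.2301 = 582355.5 mm.
Time extruding = 582355.5 / 102, so 5709.4 s.
Layer count = ceil(32.6 / 0.39) = 84.
Z-hop total = 84 × 2.3 = 193.2 s.
Total = 5709.4 + 193.2 = 5902.6 s = 1.64 hours.

1.64 hours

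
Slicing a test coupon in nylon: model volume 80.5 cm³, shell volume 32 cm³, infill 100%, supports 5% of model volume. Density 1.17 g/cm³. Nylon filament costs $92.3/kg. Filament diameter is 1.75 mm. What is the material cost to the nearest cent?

$9.13

Infill region: 80.5 − 32 → 48.5 cm³.
Infill deposited: 1.00 × 48.5 → 48.5 cm³.
Support: 0.05 × 80.5 → 4.025 cm³.
Total extruded: 32 + 48.5 + 4.025 → 84.525 cm³.
Mass = 84.525 × 1.17 = 98.89425 g.
Cost = 98.89425 g / 1000 × $92.3/kg = $9.13.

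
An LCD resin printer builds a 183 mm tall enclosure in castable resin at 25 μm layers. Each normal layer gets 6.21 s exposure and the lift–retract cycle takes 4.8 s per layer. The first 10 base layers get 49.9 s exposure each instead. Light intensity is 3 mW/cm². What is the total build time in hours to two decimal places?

Layers = ⌈183/0.025⌉ = 7320.
Burn-in layers = 10 × (49.9 + 4.8), so 547 s.
Remaining layers = 7310 × (6.21 + 4.8) = 80483.1 s.
Sum: 547 + 80483.1 = 81030.1 s → 22.51 hours.

22.51 hours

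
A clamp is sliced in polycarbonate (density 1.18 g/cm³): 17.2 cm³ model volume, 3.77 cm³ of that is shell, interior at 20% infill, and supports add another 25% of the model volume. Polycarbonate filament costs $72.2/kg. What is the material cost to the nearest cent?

Interior volume = 17.2 − 3.77, so 13.43 cm³.
Infill volume = 0.20 × 13.43 = 2.686 cm³.
Support: 0.25 × 17.2 → 4.3 cm³.
Total printed volume: 3.77 + 2.686 + 4.3 → 10.756 cm³.
Mass = 10.756 × 1.18 = 12.69208 g.
Cost = 12.69208 g / 1000 × $72.2/kg = $0.92.

$0.92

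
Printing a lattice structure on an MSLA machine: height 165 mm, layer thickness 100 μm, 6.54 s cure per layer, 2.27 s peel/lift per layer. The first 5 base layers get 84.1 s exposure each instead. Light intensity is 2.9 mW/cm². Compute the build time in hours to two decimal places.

Layer count = ceil(165 / 0.1) = 1650.
Bottom layers: 5 × (84.1 + 2.27) → 431.85 s.
Regular layers = 1645 × (6.54 + 2.27) = 14492.45 s.
Total = 431.85 + 14492.45 = 14924.3 s = 4.15 hours.

4.15 hours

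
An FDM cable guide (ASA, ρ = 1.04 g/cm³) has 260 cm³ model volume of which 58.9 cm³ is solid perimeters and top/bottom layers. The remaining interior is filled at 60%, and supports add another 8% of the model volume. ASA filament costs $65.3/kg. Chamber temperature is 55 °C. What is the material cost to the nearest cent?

Interior volume: 260 − 58.9 → 201.1 cm³.
Infill volume = 0.60 × 201.1, so 120.66 cm³.
Support = 0.08 × 260, so 20.8 cm³.
Total printed volume = 58.9 + 120.66 + 20.8, so 200.36 cm³.
Mass: 200.36 × 1.04 → 208.3744 g.
At $65.3/kg: 208.3744/1000 × 65.3 = $13.61.

$13.61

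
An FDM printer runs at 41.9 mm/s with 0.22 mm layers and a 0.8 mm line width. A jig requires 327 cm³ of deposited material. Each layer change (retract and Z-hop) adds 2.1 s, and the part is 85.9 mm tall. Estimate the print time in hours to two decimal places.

Bead cross-section: 0.22 × 0.8 → 0.176 mm².
Toolpath length = 327 cm³ / 0.176 mm² = 327000 / 0.176 = 1857954.5 mm.
Time extruding = 1857954.5 / 41.9, so 44342.6 s.
Layers = ⌈85.9/0.22⌉ = 391.
Non-print overhead: 391 × 2.1 → 821.1 s.
Total = 44342.6 + 821.1 = 45163.7 s = 12.55 hours.

12.55 hours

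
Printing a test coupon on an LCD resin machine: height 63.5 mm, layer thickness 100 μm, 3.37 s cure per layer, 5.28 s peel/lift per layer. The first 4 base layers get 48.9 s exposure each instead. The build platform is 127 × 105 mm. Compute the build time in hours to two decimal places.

Layer count = ceil(63.5 / 0.1) = 635.
Base layers: 4 × (48.9 + 5.28) → 216.72 s.
Normal layers: 631 × (3.37 + 5.28) → 5458.15 s.
Sum: 216.72 + 5458.15 = 5674.87 s → 1.58 hours.

1.58 hours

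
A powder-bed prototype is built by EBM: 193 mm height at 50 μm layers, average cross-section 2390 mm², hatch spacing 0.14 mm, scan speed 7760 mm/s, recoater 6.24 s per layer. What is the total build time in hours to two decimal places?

9.05 hours

Layers = ⌈193/0.05⌉ = 3860.
Scan path per layer = 2390 / 0.14 = 17071.4 mm.
Per-layer scan time = 17071.4 / 7760, so 2.1999 s.
Per-layer time = 2.1999 + 6.24, so 8.4399 s.
Total: 3860 × 8.4399 s = 32578.014 s → 9.05 hours.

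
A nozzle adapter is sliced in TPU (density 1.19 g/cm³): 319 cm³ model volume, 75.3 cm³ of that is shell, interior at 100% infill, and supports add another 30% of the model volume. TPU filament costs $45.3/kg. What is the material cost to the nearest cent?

$22.36

Infill region = 319 − 75.3 = 243.7 cm³.
Infill volume = 1.00 × 243.7 = 243.7 cm³.
Support: 0.30 × 319 → 95.7 cm³.
Total extruded: 75.3 + 243.7 + 95.7 → 414.7 cm³.
Mass = 414.7 × 1.19, so 493.493 g.
Cost = 493.493 g / 1000 × $45.3/kg = $22.36.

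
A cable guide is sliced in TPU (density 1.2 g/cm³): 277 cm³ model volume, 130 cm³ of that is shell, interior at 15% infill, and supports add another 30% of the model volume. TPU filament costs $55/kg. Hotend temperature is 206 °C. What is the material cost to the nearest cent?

Interior volume = 277 − 130, so 147 cm³.
Deposited infill: 0.15 × 147 → 22.05 cm³.
Support: 0.30 × 277 → 83.1 cm³.
Deposited volume = 130 + 22.05 + 83.1 = 235.15 cm³.
Mass: 235.15 × 1.2 → 282.18 g.
Cost = 282.18 g / 1000 × $55/kg = $15.52.

$15.52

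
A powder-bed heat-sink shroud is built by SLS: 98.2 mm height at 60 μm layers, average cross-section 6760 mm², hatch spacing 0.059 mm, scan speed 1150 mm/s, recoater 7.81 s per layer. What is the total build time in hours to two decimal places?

Layer count = ceil(98.2 / 0.06) = 1637.
Hatch length per layer = 6760 / 0.059, so 114576.3 mm.
Per-layer scan time = 114576.3 / 1150, so 99.6316 s.
Layer cycle: 99.6316 + 7.81 → 107.4416 s.
1637 layers × 107.4416 s/layer = 175881.8992 s, i.e. 48.86 hours.

48.86 hours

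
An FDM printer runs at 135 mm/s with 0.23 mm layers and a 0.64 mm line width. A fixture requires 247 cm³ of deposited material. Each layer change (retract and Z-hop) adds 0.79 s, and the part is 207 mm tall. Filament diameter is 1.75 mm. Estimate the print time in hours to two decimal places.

Line area = 0.23 × 0.64 = 0.1472 mm².
Toolpath length = 247 cm³ / 0.1472 mm² = 247000 / 0.1472 = 1677989.1 mm.
Print-move time: 1677989.1 / 135 → 12429.5 s.
Number of layers: 207 / 0.23 → 900 (rounded up).
Z-hop total: 900 × 0.79 → 711 s.
Total = 12429.5 + 711 = 13140.5 s = 3.65 hours.

3.65 hours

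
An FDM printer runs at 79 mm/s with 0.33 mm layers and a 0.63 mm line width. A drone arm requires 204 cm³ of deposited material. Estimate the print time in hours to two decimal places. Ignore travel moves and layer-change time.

3.45 hours

Extrusion cross-section = 0.33 × 0.63, so 0.2079 mm².
Toolpath length = 204 cm³ / 0.2079 mm² = 204000 / 0.2079 = 981241 mm.
Time extruding: 981241 / 79 → 12420.8 s.
12420.8 s = 3.45 hours.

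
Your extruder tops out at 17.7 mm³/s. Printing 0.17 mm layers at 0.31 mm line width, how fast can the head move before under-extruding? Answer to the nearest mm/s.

Bead cross-section = 0.17 × 0.31 = 0.0527 mm².
v_max = Q/A = 17.7/0.0527 = 335.86 mm/s → 336 mm/s.

336 mm/s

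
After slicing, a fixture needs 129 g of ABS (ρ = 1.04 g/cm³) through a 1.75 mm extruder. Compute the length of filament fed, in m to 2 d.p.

Volume = 129 g / 1.04 g·cm⁻³ = 124.0385 cm³ = 124038.5 mm³.
Cross-section of 1.75 mm filament: π·(1.75/2)² = 2.4053 mm².
L = V/A = 124038.5/2.4053 = 51568.83 mm → 51.57 m.

51.57 m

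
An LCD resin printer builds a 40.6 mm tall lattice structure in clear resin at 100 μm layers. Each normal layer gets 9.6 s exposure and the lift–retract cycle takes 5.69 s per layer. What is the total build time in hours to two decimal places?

Number of layers: 40.6 / 0.1 → 406 (rounded up).
Each layer takes: 9.6 + 5.69 → 15.29 s.
Build time: 406 × 15.29 s = 6207.74 s, i.e. 1.72 hours.

1.72 hours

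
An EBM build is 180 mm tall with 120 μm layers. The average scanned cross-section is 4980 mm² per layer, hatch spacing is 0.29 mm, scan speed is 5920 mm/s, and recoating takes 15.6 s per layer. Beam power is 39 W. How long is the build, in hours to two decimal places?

7.71 hours

Layer count = ceil(180 / 0.12) = 1500.
Hatch length per layer = 4980 / 0.29, so 17172.4 mm.
Per-layer scan time: 17172.4 / 5920 → 2.9007 s.
Per-layer time = 2.9007 + 15.6 = 18.5007 s.
Build time = 1500 × 18.5007 = 27751.05 s = 7.71 hours.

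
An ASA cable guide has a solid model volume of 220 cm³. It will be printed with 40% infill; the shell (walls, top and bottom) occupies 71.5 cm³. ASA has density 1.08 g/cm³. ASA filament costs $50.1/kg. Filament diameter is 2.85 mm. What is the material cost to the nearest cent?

Volume inside the shell: 220 − 71.5 → 148.5 cm³.
Infill volume = 0.40 × 148.5 = 59.4 cm³.
Deposited volume = 71.5 + 59.4 = 130.9 cm³.
Mass = 130.9 × 1.08 = 141.372 g.
At $50.1/kg: 141.372/1000 × 50.1 = $7.08.

$7.08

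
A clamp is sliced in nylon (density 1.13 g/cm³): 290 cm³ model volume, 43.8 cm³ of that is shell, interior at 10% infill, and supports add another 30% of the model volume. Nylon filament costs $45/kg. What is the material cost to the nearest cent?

Infill region: 290 − 43.8 → 246.2 cm³.
Deposited infill = 0.10 × 246.2 = 24.62 cm³.
Support = 0.30 × 290, so 87 cm³.
Total extruded = 43.8 + 24.62 + 87 = 155.42 cm³.
Mass: 155.42 × 1.13 → 175.6246 g.
At $45/kg: 175.6246/1000 × 45 = $7.90.

$7.90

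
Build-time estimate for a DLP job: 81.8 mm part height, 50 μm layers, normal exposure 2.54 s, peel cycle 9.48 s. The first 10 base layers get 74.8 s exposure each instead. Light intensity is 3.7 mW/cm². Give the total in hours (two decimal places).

5.66 hours

Layer count = ceil(81.8 / 0.05) = 1636.
Bottom layers: 10 × (74.8 + 9.48) → 842.8 s.
Normal layers = 1626 × (2.54 + 9.48) = 19544.52 s.
Total = 842.8 + 19544.52 = 20387.32 s = 5.66 hours.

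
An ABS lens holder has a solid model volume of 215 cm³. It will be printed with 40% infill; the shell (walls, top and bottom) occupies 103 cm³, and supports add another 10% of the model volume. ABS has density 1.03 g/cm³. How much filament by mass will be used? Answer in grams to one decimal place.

Interior volume = 215 − 103, so 112 cm³.
Deposited infill: 0.40 × 112 → 44.8 cm³.
Support = 0.10 × 215 = 21.5 cm³.
Total extruded = 103 + 44.8 + 21.5, so 169.3 cm³.
Mass = 169.3 × 1.03, so 174.379 g.

174.4 g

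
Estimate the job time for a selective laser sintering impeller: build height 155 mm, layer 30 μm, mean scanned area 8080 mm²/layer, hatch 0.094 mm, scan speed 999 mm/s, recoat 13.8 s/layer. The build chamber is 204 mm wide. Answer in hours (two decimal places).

Layers = ⌈155/0.03⌉ = 5167.
Per-layer scan distance = 8080 / 0.094, so 85957.4 mm.
Per-layer scan time = 85957.4 / 999 = 86.0434 s.
Time per layer = 86.0434 + 13.8, so 99.8434 s.
Total: 5167 × 99.8434 s = 515890.8478 s → 143.30 hours.

143.30 hours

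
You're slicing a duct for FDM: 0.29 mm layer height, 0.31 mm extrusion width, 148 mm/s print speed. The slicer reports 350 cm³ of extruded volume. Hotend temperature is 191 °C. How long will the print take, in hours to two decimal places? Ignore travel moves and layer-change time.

Bead cross-section = 0.29 × 0.31 = 0.0899 mm².
Toolpath length = 350 cm³ / 0.0899 mm² = 350000 / 0.0899 = 3893214.7 mm.
Time extruding = 3893214.7 / 148 = 26305.5 s.
In the requested units: 26305.5 s = 7.31 hours.

7.31 hours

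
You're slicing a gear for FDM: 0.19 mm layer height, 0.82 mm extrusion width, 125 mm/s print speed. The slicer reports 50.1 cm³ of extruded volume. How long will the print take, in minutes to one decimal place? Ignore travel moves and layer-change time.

Extrusion cross-section = 0.19 × 0.82, so 0.1558 mm².
Toolpath length = 50.1 cm³ / 0.1558 mm² = 50100 / 0.1558 = 321566.1 mm.
Time extruding: 321566.1 / 125 → 2572.5 s.
That's 2572.5 s → 42.9 minutes.

42.9 minutes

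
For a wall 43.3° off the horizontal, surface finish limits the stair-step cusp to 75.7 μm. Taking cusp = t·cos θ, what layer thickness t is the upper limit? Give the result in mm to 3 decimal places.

t = h_c / cos θ = 0.0757 / 0.7278 = 0.104 mm.

0.104 mm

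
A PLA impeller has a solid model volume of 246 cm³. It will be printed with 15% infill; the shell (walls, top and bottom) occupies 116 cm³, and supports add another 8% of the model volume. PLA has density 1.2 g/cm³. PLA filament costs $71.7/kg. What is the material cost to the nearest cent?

Volume inside the shell = 246 − 116 = 130 cm³.
Infill volume = 0.15 × 130 = 19.5 cm³.
Support = 0.08 × 246 = 19.68 cm³.
Deposited volume = 116 + 19.5 + 19.68 = 155.18 cm³.
Mass: 155.18 × 1.2 → 186.216 g.
At $71.7/kg: 186.216/1000 × 71.7 = $13.35.

$13.35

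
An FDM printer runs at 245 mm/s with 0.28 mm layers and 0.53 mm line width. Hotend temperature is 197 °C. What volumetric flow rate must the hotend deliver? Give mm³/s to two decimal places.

Extrusion cross-section = 0.28 × 0.53, so 0.1484 mm².
Q = v·A = 245 × 0.1484 = 36.36 mm³/s.

36.36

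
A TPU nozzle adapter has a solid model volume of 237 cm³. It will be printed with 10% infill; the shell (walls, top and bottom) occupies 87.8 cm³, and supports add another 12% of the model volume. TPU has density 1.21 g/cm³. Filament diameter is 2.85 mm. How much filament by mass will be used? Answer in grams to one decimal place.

Infill region: 237 − 87.8 → 149.2 cm³.
Infill volume = 0.10 × 149.2 = 14.92 cm³.
Support: 0.12 × 237 → 28.44 cm³.
Total printed volume = 87.8 + 14.92 + 28.44 = 131.16 cm³.
Mass = 131.16 × 1.21, so 158.7036 g.

158.7 g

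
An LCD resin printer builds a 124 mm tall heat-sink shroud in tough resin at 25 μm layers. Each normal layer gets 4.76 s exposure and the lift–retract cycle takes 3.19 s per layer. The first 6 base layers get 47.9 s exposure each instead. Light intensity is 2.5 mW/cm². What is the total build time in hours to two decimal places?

Layer count = ceil(124 / 0.025) = 4960.
Bottom layers = 6 × (47.9 + 3.19), so 306.54 s.
Normal layers: 4954 × (4.76 + 3.19) → 39384.3 s.
Total = 306.54 + 39384.3 = 39690.84 s = 11.03 hours.

11.03 hours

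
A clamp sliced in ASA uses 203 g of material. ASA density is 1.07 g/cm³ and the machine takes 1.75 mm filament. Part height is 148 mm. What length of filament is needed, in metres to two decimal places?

Extruded volume: 203/1.07 = 189.7196 cm³ (189719.6 mm³).
Cross-section of 1.75 mm filament: π·(1.75/2)² = 2.4053 mm².
Length = 189719.6 / 2.4053 = 78875.65 mm = 78.88 m.

78.88 m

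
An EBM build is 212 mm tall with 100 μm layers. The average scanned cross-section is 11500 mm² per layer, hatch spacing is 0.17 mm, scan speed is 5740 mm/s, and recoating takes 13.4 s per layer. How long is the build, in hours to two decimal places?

14.83 hours

Layer count = ceil(212 / 0.1) = 2120.
Scan path per layer = 11500 / 0.17, so 67647.1 mm.
Beam time per layer: 67647.1 / 5740 → 11.7852 s.
Time per layer = 11.7852 + 13.4 = 25.1852 s.
Build time = 2120 × 25.1852 = 53392.624 s = 14.83 hours.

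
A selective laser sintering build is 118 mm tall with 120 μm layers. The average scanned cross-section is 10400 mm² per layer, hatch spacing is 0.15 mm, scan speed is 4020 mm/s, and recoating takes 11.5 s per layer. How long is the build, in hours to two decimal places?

7.86 hours

Number of layers: 118 / 0.12 → 984 (rounded up).
Per-layer scan distance = 10400 / 0.15 = 69333.3 mm.
Per-layer scan time = 69333.3 / 4020, so 17.2471 s.
Layer cycle: 17.2471 + 11.5 → 28.7471 s.
Total: 984 × 28.7471 s = 28287.1464 s → 7.86 hours.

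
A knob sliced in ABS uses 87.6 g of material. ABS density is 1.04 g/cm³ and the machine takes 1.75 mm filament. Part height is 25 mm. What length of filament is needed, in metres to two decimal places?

35.02 m

Volume = 87.6 g / 1.04 g·cm⁻³ = 84.2308 cm³ = 84230.8 mm³.
A = π r² = π × 0.875² = 2.4053 mm².
Length = 84230.8 / 2.4053 = 35018.83 mm = 35.02 m.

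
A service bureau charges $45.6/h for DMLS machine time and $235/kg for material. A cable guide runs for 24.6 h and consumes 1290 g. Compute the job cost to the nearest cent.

$1424.91

Machine-time cost = 45.6 × 24.6 = $1121.76.
Feedstock cost = 235 × 1290/1000 = $303.15.
Job cost: 1121.76 + 303.15 = $1424.91.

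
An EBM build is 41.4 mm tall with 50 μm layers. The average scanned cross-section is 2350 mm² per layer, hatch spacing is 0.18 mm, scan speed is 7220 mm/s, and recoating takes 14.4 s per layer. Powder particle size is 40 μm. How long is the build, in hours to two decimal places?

Layer count = ceil(41.4 / 0.05) = 828.
Scan path per layer = 2350 / 0.18 = 13055.6 mm.
Scan time per layer: 13055.6 / 7220 → 1.8083 s.
Time per layer = 1.8083 + 14.4 = 16.2083 s.
Build time = 828 × 16.2083 = 13420.4724 s = 3.73 hours.

3.73 hours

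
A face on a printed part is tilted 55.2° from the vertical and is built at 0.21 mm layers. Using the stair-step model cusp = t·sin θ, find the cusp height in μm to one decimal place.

172.4 μm

sin(55.2°) = 0.8211, so cusp = 0.21 × 0.8211 = 0.172431 mm → 172.4 μm.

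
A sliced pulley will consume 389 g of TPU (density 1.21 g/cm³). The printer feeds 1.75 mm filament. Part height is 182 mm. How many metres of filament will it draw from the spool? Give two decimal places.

Extruded volume: 389/1.21 = 321.4876 cm³ (321487.6 mm³).
Cross-section of 1.75 mm filament: π·(1.75/2)² = 2.4053 mm².
Length = 321487.6 / 2.4053 = 133658.01 mm = 133.66 m.

133.66 m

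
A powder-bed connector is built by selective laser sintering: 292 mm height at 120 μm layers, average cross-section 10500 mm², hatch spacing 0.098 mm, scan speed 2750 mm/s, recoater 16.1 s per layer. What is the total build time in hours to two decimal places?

37.23 hours

Layers = ⌈292/0.12⌉ = 2434.
Scan path per layer = 10500 / 0.098 = 107142.9 mm.
Scan time per layer: 107142.9 / 2750 → 38.9611 s.
Layer cycle = 38.9611 + 16.1 = 55.0611 s.
2434 layers × 55.0611 s/layer = 134018.7174 s, i.e. 37.23 hours.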